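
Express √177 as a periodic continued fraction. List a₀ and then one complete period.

[13; 3, 3, 2, 8, 2, 3, 3, 26]

a₀ = ⌊√177⌋ = 13.
With m₀=0, d₀=1 and mₖ₊₁ = dₖaₖ − mₖ, dₖ₊₁ = (n − mₖ₊₁²)/dₖ, aₖ₊₁ = ⌊(a₀+mₖ₊₁)/dₖ₊₁⌋:
  k=1: m=13, d=8, a=3
  k=2: m=11, d=7, a=3
  k=3: m=10, d=11, a=2
  k=4: m=12, d=3, a=8
  k=5: m=12, d=11, a=2
  k=6: m=10, d=7, a=3
  k=7: m=11, d=8, a=3
  k=8: m=13, d=1, a=26
d=1 and a=2a₀=26 at k=8, so the next step gives (m, d) = (13, 8) again — its k=1 value — and the period has length 8.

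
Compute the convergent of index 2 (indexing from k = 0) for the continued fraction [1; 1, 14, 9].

29/15

Using pₖ = aₖpₖ₋₁ + pₖ₋₂, qₖ = aₖqₖ₋₁ + qₖ₋₂ (with p₋₁=1, p₋₂=0, q₋₁=0, q₋₂=1):
  k=0: a=1, p=1, q=1
  k=1: a=1, p=2, q=1
  k=2: a=14, p=29, q=15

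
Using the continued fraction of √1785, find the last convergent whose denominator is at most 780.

√1785 = [42; 4, 84, …] (period length 2).
Convergents:
  p_0/q_0 = 42/1
  p_1/q_1 = 169/4
  p_2/q_2 = 14238/337
  p_3/q_3 = 57121/1352
q_2 = 337 ≤ 780 < 1352 = q_3, so the answer is 14238/337.

14238/337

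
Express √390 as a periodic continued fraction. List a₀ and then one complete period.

[19; 1, 2, 1, 38]

a₀ = ⌊√390⌋ = 19.
With m₀=0, d₀=1 and mₖ₊₁ = dₖaₖ − mₖ, dₖ₊₁ = (n − mₖ₊₁²)/dₖ, aₖ₊₁ = ⌊(a₀+mₖ₊₁)/dₖ₊₁⌋:
  k=1: m=19, d=29, a=1
  k=2: m=10, d=10, a=2
  k=3: m=10, d=29, a=1
  k=4: m=19, d=1, a=38
d=1 and a=2a₀=38 at k=4, so the next step gives (m, d) = (19, 29) again — its k=1 value — and the period has length 4.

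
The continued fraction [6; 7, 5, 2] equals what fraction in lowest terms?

485/79

Fold from the inside: start with 2/1.
  5 + 1/2 = 11/2
  7 + 2/11 = 79/11
  6 + 11/79 = 485/79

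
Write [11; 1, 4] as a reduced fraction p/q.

59/5

Fold from the inside: start with 4/1.
  1 + 1/4 = 5/4
  11 + 4/5 = 59/5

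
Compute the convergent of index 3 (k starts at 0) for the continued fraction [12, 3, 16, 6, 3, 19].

Using pₖ = aₖpₖ₋₁ + pₖ₋₂, qₖ = aₖqₖ₋₁ + qₖ₋₂ (with p₋₁=1, p₋₂=0, q₋₁=0, q₋₂=1):
  k=0: a=12, p=12, q=1
  k=1: a=3, p=37, q=3
  k=2: a=16, p=604, q=49
  k=3: a=6, p=3661, q=297

3661/297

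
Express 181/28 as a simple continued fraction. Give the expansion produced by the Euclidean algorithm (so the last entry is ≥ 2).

[6; 2, 6, 2]

181 = 6·28 + 13
28 = 2·13 + 2
13 = 6·2 + 1
2 = 2·1 + 0  (stop)
So 181/28 = [6; 2, 6, 2].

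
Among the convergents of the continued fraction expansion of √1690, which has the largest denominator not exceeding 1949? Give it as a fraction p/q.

27379/666

√1690 = [41; 9, 8, 9, 82, …] (period length 4).
Convergents:
  p_0/q_0 = 41/1
  p_1/q_1 = 370/9
  p_2/q_2 = 3001/73
  p_3/q_3 = 27379/666
  p_4/q_4 = 2248079/54685
q_3 = 666 ≤ 1949 < 54685 = q_4, so the answer is 27379/666.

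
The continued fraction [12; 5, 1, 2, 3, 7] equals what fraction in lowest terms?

5065/416

Fold from the inside: start with 7/1.
  3 + 1/7 = 22/7
  2 + 7/22 = 51/22
  1 + 22/51 = 73/51
  5 + 51/73 = 416/73
  12 + 73/416 = 5065/416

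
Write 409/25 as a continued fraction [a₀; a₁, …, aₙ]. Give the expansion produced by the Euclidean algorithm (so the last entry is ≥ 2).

[16; 2, 1, 3, 2]

409 = 16*25 + 9
25 = 2*9 + 7
9 = 1*7 + 2
7 = 3*2 + 1
2 = 2*1 + 0  (stop)
So 409/25 = [16; 2, 1, 3, 2].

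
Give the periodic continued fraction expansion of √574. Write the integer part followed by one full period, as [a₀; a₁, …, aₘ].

a₀ = ⌊√574⌋ = 23.
With m₀=0, d₀=1 and mₖ₊₁ = dₖaₖ − mₖ, dₖ₊₁ = (n − mₖ₊₁²)/dₖ, aₖ₊₁ = ⌊(a₀+mₖ₊₁)/dₖ₊₁⌋:
  k=1: m=23, d=45, a=1
  k=2: m=22, d=2, a=22
  k=3: m=22, d=45, a=1
  k=4: m=23, d=1, a=46
d=1 and a=2a₀=46 at k=4, so the next step gives (m, d) = (23, 45) again — its k=1 value — and the period has length 4.

[23; 1, 22, 1, 46]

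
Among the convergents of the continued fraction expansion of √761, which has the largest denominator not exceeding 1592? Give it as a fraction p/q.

43669/1583

√761 = [27; 1, 1, 2, 2, 1, 1, 54, …] (period length 7).
Convergents:
  p_0/q_0 = 27/1
  p_1/q_1 = 28/1
  p_2/q_2 = 55/2
  p_3/q_3 = 138/5
  p_4/q_4 = 331/12
  p_5/q_5 = 469/17
  p_6/q_6 = 800/29
  p_7/q_7 = 43669/1583
  p_8/q_8 = 44469/1612
q_7 = 1583 ≤ 1592 < 1612 = q_8, so the answer is 43669/1583.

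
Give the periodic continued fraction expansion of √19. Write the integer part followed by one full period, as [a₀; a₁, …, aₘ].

[4; 2, 1, 3, 1, 2, 8]

a₀ = ⌊√19⌋ = 4.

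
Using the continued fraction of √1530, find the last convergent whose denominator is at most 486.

17993/460

√1530 = [39; 8, 1, 2, 8, 2, 1, 8, 78, …] (period length 8).
Convergents:
  p_0/q_0 = 39/1
  p_1/q_1 = 313/8
  p_2/q_2 = 352/9
  p_3/q_3 = 1017/26
  p_4/q_4 = 8488/217
  p_5/q_5 = 17993/460
  p_6/q_6 = 26481/677
q_5 = 460 ≤ 486 < 677 = q_6, so the answer is 17993/460.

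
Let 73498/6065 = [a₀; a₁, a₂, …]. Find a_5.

2

73498 = 12·6065 + 718   →  a_0 = 12
6065 = 8·718 + 321   →  a_1 = 8
718 = 2·321 + 76   →  a_2 = 2
321 = 4·76 + 17   →  a_3 = 4
76 = 4·17 + 8   →  a_4 = 4
17 = 2·8 + 1   →  a_5 = 2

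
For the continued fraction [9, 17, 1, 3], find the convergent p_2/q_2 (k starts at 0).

Using pₖ = aₖpₖ₋₁ + pₖ₋₂, qₖ = aₖqₖ₋₁ + qₖ₋₂ (with p₋₁=1, p₋₂=0, q₋₁=0, q₋₂=1):
  k=0: a=9, p=9, q=1
  k=1: a=17, p=154, q=17
  k=2: a=1, p=163, q=18

163/18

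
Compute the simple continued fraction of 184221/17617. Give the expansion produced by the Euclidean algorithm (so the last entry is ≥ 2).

[10; 2, 5, 3, 5, 2, 8, 5]

184221 = 10·17617 + 8051
17617 = 2·8051 + 1515
8051 = 5·1515 + 476
1515 = 3·476 + 87
476 = 5·87 + 41
87 = 2·41 + 5
41 = 8·5 + 1
5 = 5·1 + 0  (stop)
So 184221/17617 = [10; 2, 5, 3, 5, 2, 8, 5].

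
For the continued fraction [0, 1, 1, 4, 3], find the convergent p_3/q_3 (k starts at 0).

Using pₖ = aₖpₖ₋₁ + pₖ₋₂, qₖ = aₖqₖ₋₁ + qₖ₋₂ (with p₋₁=1, p₋₂=0, q₋₁=0, q₋₂=1):
  k=0: a=0, p=0, q=1
  k=1: a=1, p=1, q=1
  k=2: a=1, p=1, q=2
  k=3: a=4, p=5, q=9

5/9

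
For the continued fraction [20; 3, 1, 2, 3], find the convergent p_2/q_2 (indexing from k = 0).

Using pₖ = aₖpₖ₋₁ + pₖ₋₂, qₖ = aₖqₖ₋₁ + qₖ₋₂ (with p₋₁=1, p₋₂=0, q₋₁=0, q₋₂=1):
  k=0: a=20, p=20, q=1
  k=1: a=3, p=61, q=3
  k=2: a=1, p=81, q=4

81/4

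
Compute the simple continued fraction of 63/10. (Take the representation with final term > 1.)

[6; 3, 3]

63 = 6·10 + 3
10 = 3·3 + 1
3 = 3·1 + 0  (stop)
So 63/10 = [6; 3, 3].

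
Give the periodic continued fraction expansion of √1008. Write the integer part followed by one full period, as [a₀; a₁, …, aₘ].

[31; 1, 2, 1, 62]

a₀ = ⌊√1008⌋ = 31.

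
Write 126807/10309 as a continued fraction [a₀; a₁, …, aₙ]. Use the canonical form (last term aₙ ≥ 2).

[12; 3, 3, 16, 15, 1, 3]

126807 = 12*10309 + 3099
10309 = 3*3099 + 1012
3099 = 3*1012 + 63
1012 = 16*63 + 4
63 = 15*4 + 3
4 = 1*3 + 1
3 = 3*1 + 0  (stop)
So 126807/10309 = [12; 3, 3, 16, 15, 1, 3].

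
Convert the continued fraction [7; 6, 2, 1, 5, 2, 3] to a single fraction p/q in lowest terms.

5819/813

Using pₖ = aₖpₖ₋₁ + pₖ₋₂ and qₖ = aₖqₖ₋₁ + qₖ₋₂:
  k=0: a=7, p=7, q=1
  k=1: a=6, p=43, q=6
  k=2: a=2, p=93, q=13
  k=3: a=1, p=136, q=19
  k=4: a=5, p=773, q=108
  k=5: a=2, p=1682, q=235
  k=6: a=3, p=5819, q=813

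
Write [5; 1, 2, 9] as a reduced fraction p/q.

Using pₖ = aₖpₖ₋₁ + pₖ₋₂ and qₖ = aₖqₖ₋₁ + qₖ₋₂:
  k=0: a=5, p=5, q=1
  k=1: a=1, p=6, q=1
  k=2: a=2, p=17, q=3
  k=3: a=9, p=159, q=28

159/28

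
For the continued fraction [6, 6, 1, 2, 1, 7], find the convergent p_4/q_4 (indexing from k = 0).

166/27

Using pₖ = aₖpₖ₋₁ + pₖ₋₂, qₖ = aₖqₖ₋₁ + qₖ₋₂ (with p₋₁=1, p₋₂=0, q₋₁=0, q₋₂=1):
  k=0: a=6, p=6, q=1
  k=1: a=6, p=37, q=6
  k=2: a=1, p=43, q=7
  k=3: a=2, p=123, q=20
  k=4: a=1, p=166, q=27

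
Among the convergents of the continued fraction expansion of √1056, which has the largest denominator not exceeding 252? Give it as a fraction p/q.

√1056 = [32; 2, 64, …] (period length 2).
Convergents:
  p_0/q_0 = 32/1
  p_1/q_1 = 65/2
  p_2/q_2 = 4192/129
  p_3/q_3 = 8449/260
q_2 = 129 ≤ 252 < 260 = q_3, so the answer is 4192/129.

4192/129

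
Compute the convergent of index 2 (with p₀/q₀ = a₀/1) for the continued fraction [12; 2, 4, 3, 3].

Using pₖ = aₖpₖ₋₁ + pₖ₋₂, qₖ = aₖqₖ₋₁ + qₖ₋₂ (with p₋₁=1, p₋₂=0, q₋₁=0, q₋₂=1):
  k=0: a=12, p=12, q=1
  k=1: a=2, p=25, q=2
  k=2: a=4, p=112, q=9

112/9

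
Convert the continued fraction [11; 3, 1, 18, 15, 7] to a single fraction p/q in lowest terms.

Using pₖ = aₖpₖ₋₁ + pₖ₋₂ and qₖ = aₖqₖ₋₁ + qₖ₋₂:
  k=0: a=11, p=11, q=1
  k=1: a=3, p=34, q=3
  k=2: a=1, p=45, q=4
  k=3: a=18, p=844, q=75
  k=4: a=15, p=12705, q=1129
  k=5: a=7, p=89779, q=7978

89779/7978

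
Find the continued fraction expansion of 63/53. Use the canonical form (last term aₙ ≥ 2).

63 = 1×53 + 10
53 = 5×10 + 3
10 = 3×3 + 1
3 = 3×1 + 0  (stop)
So 63/53 = [1; 5, 3, 3].

[1; 5, 3, 3]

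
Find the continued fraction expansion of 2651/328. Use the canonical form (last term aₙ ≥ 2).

2651 = 8·328 + 27
328 = 12·27 + 4
27 = 6·4 + 3
4 = 1·3 + 1
3 = 3·1 + 0  (stop)
So 2651/328 = [8; 12, 6, 1, 3].

[8; 12, 6, 1, 3]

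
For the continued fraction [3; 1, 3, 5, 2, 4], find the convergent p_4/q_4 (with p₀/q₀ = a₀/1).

Using pₖ = aₖpₖ₋₁ + pₖ₋₂, qₖ = aₖqₖ₋₁ + qₖ₋₂ (with p₋₁=1, p₋₂=0, q₋₁=0, q₋₂=1):
  k=0: a=3, p=3, q=1
  k=1: a=1, p=4, q=1
  k=2: a=3, p=15, q=4
  k=3: a=5, p=79, q=21
  k=4: a=2, p=173, q=46

173/46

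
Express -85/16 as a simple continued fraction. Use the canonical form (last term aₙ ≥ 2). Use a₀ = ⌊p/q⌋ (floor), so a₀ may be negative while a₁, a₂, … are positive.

-85 = -6×16 + 11
16 = 1×11 + 5
11 = 2×5 + 1
5 = 5×1 + 0  (stop)
So -85/16 = [-6; 1, 2, 5].

[-6; 1, 2, 5]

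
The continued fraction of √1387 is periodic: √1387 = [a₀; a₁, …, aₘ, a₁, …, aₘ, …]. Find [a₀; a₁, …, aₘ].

a₀ = ⌊√1387⌋ = 37.

[37; 4, 8, 37, 8, 4, 74]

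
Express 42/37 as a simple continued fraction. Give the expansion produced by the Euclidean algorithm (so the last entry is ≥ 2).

[1; 7, 2, 2]

42 = 1*37 + 5
37 = 7*5 + 2
5 = 2*2 + 1
2 = 2*1 + 0  (stop)
So 42/37 = [1; 7, 2, 2].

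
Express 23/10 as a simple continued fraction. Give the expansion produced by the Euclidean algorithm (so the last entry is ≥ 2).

[2; 3, 3]

23 = 2·10 + 3
10 = 3·3 + 1
3 = 3·1 + 0  (stop)
So 23/10 = [2; 3, 3].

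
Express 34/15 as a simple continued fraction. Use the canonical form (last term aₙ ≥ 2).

[2; 3, 1, 3]

34 = 2*15 + 4
15 = 3*4 + 3
4 = 1*3 + 1
3 = 3*1 + 0  (stop)
So 34/15 = [2; 3, 1, 3].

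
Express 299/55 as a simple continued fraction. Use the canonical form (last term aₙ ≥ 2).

299 = 5·55 + 24
55 = 2·24 + 7
24 = 3·7 + 3
7 = 2·3 + 1
3 = 3·1 + 0  (stop)
So 299/55 = [5; 2, 3, 2, 3].

[5; 2, 3, 2, 3]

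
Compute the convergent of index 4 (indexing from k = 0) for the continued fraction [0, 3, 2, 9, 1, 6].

Using pₖ = aₖpₖ₋₁ + pₖ₋₂, qₖ = aₖqₖ₋₁ + qₖ₋₂ (with p₋₁=1, p₋₂=0, q₋₁=0, q₋₂=1):
  k=0: a=0, p=0, q=1
  k=1: a=3, p=1, q=3
  k=2: a=2, p=2, q=7
  k=3: a=9, p=19, q=66
  k=4: a=1, p=21, q=73

21/73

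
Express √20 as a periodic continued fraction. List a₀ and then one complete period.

[4; 2, 8]

a₀ = ⌊√20⌋ = 4.
With m₀=0, d₀=1 and mₖ₊₁ = dₖaₖ − mₖ, dₖ₊₁ = (n − mₖ₊₁²)/dₖ, aₖ₊₁ = ⌊(a₀+mₖ₊₁)/dₖ₊₁⌋:
  k=1: m=4, d=4, a=2
  k=2: m=4, d=1, a=8
d=1 and a=2a₀=8 at k=2, so the next step gives (m, d) = (4, 4) again — its k=1 value — and the period has length 2.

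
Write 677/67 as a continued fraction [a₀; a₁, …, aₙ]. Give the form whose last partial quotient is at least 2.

677 = 10*67 + 7
67 = 9*7 + 4
7 = 1*4 + 3
4 = 1*3 + 1
3 = 3*1 + 0  (stop)
So 677/67 = [10; 9, 1, 1, 3].

[10; 9, 1, 1, 3]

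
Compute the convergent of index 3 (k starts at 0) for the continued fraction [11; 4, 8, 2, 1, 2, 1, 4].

Using pₖ = aₖpₖ₋₁ + pₖ₋₂, qₖ = aₖqₖ₋₁ + qₖ₋₂ (with p₋₁=1, p₋₂=0, q₋₁=0, q₋₂=1):
  k=0: a=11, p=11, q=1
  k=1: a=4, p=45, q=4
  k=2: a=8, p=371, q=33
  k=3: a=2, p=787, q=70

787/70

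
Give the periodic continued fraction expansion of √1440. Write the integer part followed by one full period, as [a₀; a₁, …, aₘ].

[37; 1, 17, 1, 74]

a₀ = ⌊√1440⌋ = 37.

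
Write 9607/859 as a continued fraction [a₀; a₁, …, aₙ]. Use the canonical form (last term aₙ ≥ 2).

[11; 5, 2, 3, 2, 4, 2]

9607 = 11×859 + 158
859 = 5×158 + 69
158 = 2×69 + 20
69 = 3×20 + 9
20 = 2×9 + 2
9 = 4×2 + 1
2 = 2×1 + 0  (stop)
So 9607/859 = [11; 5, 2, 3, 2, 4, 2].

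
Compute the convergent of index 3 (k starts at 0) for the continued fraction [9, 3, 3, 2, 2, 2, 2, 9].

Using pₖ = aₖpₖ₋₁ + pₖ₋₂, qₖ = aₖqₖ₋₁ + qₖ₋₂ (with p₋₁=1, p₋₂=0, q₋₁=0, q₋₂=1):
  k=0: a=9, p=9, q=1
  k=1: a=3, p=28, q=3
  k=2: a=3, p=93, q=10
  k=3: a=2, p=214, q=23

214/23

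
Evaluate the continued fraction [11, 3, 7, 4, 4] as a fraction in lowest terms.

Using pₖ = aₖpₖ₋₁ + pₖ₋₂ and qₖ = aₖqₖ₋₁ + qₖ₋₂:
  k=0: a=11, p=11, q=1
  k=1: a=3, p=34, q=3
  k=2: a=7, p=249, q=22
  k=3: a=4, p=1030, q=91
  k=4: a=4, p=4369, q=386

4369/386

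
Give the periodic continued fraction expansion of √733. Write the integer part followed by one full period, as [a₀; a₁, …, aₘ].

a₀ = ⌊√733⌋ = 27.
With m₀=0, d₀=1 and mₖ₊₁ = dₖaₖ − mₖ, dₖ₊₁ = (n − mₖ₊₁²)/dₖ, aₖ₊₁ = ⌊(a₀+mₖ₊₁)/dₖ₊₁⌋:
  k=1: m=27, d=4, a=13
  k=2: m=25, d=27, a=1
  k=3: m=2, d=27, a=1
  k=4: m=25, d=4, a=13
  k=5: m=27, d=1, a=54
d=1 and a=2a₀=54 at k=5, so the next step gives (m, d) = (27, 4) again — its k=1 value — and the period has length 5.

[27; 13, 1, 1, 13, 54]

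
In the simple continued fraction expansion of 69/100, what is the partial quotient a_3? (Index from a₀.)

4

69 = 0·100 + 69   →  a_0 = 0
100 = 1·69 + 31   →  a_1 = 1
69 = 2·31 + 7   →  a_2 = 2
31 = 4·7 + 3   →  a_3 = 4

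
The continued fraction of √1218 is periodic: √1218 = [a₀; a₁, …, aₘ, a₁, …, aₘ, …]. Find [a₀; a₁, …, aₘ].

a₀ = ⌊√1218⌋ = 34.

[34; 1, 8, 1, 68]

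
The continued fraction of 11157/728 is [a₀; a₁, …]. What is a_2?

11157 = 15·728 + 237   →  a_0 = 15
728 = 3·237 + 17   →  a_1 = 3
237 = 13·17 + 16   →  a_2 = 13

13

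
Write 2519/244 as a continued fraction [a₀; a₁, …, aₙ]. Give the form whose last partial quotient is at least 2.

2519 = 10×244 + 79
244 = 3×79 + 7
79 = 11×7 + 2
7 = 3×2 + 1
2 = 2×1 + 0  (stop)
So 2519/244 = [10; 3, 11, 3, 2].

[10; 3, 11, 3, 2]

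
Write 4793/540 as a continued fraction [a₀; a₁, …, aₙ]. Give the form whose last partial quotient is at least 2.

[8; 1, 7, 16, 1, 3]

4793 = 8×540 + 473
540 = 1×473 + 67
473 = 7×67 + 4
67 = 16×4 + 3
4 = 1×3 + 1
3 = 3×1 + 0  (stop)
So 4793/540 = [8; 1, 7, 16, 1, 3].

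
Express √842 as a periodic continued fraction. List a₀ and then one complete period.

[29; 58]

a₀ = ⌊√842⌋ = 29.
With m₀=0, d₀=1 and mₖ₊₁ = dₖaₖ − mₖ, dₖ₊₁ = (n − mₖ₊₁²)/dₖ, aₖ₊₁ = ⌊(a₀+mₖ₊₁)/dₖ₊₁⌋:
  k=1: m=29, d=1, a=58
d=1 and a=2a₀=58 at k=1, so the next step gives (m, d) = (29, 1) again — its k=1 value — and the period has length 1.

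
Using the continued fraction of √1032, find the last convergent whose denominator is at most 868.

16480/513

√1032 = [32; 8, 64, …] (period length 2).
Convergents:
  p_0/q_0 = 32/1
  p_1/q_1 = 257/8
  p_2/q_2 = 16480/513
  p_3/q_3 = 132097/4112
q_2 = 513 ≤ 868 < 4112 = q_3, so the answer is 16480/513.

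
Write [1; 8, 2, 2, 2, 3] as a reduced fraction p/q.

386/345

Fold from the inside: start with 3/1.
  2 + 1/3 = 7/3
  2 + 3/7 = 17/7
  2 + 7/17 = 41/17
  8 + 17/41 = 345/41
  1 + 41/345 = 386/345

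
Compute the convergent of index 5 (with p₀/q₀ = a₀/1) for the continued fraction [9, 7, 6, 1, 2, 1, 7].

1764/193

Using pₖ = aₖpₖ₋₁ + pₖ₋₂, qₖ = aₖqₖ₋₁ + qₖ₋₂ (with p₋₁=1, p₋₂=0, q₋₁=0, q₋₂=1):
  k=0: a=9, p=9, q=1
  k=1: a=7, p=64, q=7
  k=2: a=6, p=393, q=43
  k=3: a=1, p=457, q=50
  k=4: a=2, p=1307, q=143
  k=5: a=1, p=1764, q=193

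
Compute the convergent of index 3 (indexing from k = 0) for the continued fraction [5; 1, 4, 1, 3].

Using pₖ = aₖpₖ₋₁ + pₖ₋₂, qₖ = aₖqₖ₋₁ + qₖ₋₂ (with p₋₁=1, p₋₂=0, q₋₁=0, q₋₂=1):
  k=0: a=5, p=5, q=1
  k=1: a=1, p=6, q=1
  k=2: a=4, p=29, q=5
  k=3: a=1, p=35, q=6

35/6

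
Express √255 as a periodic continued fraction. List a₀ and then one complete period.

[15; 1, 30]

a₀ = ⌊√255⌋ = 15.
With m₀=0, d₀=1 and mₖ₊₁ = dₖaₖ − mₖ, dₖ₊₁ = (n − mₖ₊₁²)/dₖ, aₖ₊₁ = ⌊(a₀+mₖ₊₁)/dₖ₊₁⌋:
  k=1: m=15, d=30, a=1
  k=2: m=15, d=1, a=30
d=1 and a=2a₀=30 at k=2, so the next step gives (m, d) = (15, 30) again — its k=1 value — and the period has length 2.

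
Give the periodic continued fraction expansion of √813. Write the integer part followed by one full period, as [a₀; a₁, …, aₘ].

[28; 1, 1, 18, 1, 1, 56]

a₀ = ⌊√813⌋ = 28.
With m₀=0, d₀=1 and mₖ₊₁ = dₖaₖ − mₖ, dₖ₊₁ = (n − mₖ₊₁²)/dₖ, aₖ₊₁ = ⌊(a₀+mₖ₊₁)/dₖ₊₁⌋:
  k=1: m=28, d=29, a=1
  k=2: m=1, d=28, a=1
  k=3: m=27, d=3, a=18
  k=4: m=27, d=28, a=1
  k=5: m=1, d=29, a=1
  k=6: m=28, d=1, a=56
d=1 and a=2a₀=56 at k=6, so the next step gives (m, d) = (28, 29) again — its k=1 value — and the period has length 6.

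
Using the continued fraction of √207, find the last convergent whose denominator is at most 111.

1151/80

√207 = [14; 2, 1, 1, 2, 1, 1, 2, 28, …] (period length 8).
Convergents:
  p_0/q_0 = 14/1
  p_1/q_1 = 29/2
  p_2/q_2 = 43/3
  p_3/q_3 = 72/5
  p_4/q_4 = 187/13
  p_5/q_5 = 259/18
  p_6/q_6 = 446/31
  p_7/q_7 = 1151/80
  p_8/q_8 = 32674/2271
q_7 = 80 ≤ 111 < 2271 = q_8, so the answer is 1151/80.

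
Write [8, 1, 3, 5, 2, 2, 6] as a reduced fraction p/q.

Fold from the inside: start with 6/1.
  2 + 1/6 = 13/6
  2 + 6/13 = 32/13
  5 + 13/32 = 173/32
  3 + 32/173 = 551/173
  1 + 173/551 = 724/551
  8 + 551/724 = 6343/724

6343/724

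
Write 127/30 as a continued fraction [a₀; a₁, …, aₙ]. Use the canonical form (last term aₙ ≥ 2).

[4; 4, 3, 2]

127 = 4*30 + 7
30 = 4*7 + 2
7 = 3*2 + 1
2 = 2*1 + 0  (stop)
So 127/30 = [4; 4, 3, 2].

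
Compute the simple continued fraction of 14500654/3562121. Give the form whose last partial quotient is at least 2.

[4; 14, 7, 1, 17, 18, 8, 12]

14500654 = 4*3562121 + 252170
3562121 = 14*252170 + 31741
252170 = 7*31741 + 29983
31741 = 1*29983 + 1758
29983 = 17*1758 + 97
1758 = 18*97 + 12
97 = 8*12 + 1
12 = 12*1 + 0  (stop)
So 14500654/3562121 = [4; 14, 7, 1, 17, 18, 8, 12].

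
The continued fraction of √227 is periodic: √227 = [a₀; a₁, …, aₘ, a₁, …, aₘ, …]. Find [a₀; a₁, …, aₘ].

[15; 15, 30]

a₀ = ⌊√227⌋ = 15.
With m₀=0, d₀=1 and mₖ₊₁ = dₖaₖ − mₖ, dₖ₊₁ = (n − mₖ₊₁²)/dₖ, aₖ₊₁ = ⌊(a₀+mₖ₊₁)/dₖ₊₁⌋:
  k=1: m=15, d=2, a=15
  k=2: m=15, d=1, a=30
d=1 and a=2a₀=30 at k=2, so the next step gives (m, d) = (15, 2) again — its k=1 value — and the period has length 2.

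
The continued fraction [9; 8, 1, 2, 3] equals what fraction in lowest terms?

Fold from the inside: start with 3/1.
  2 + 1/3 = 7/3
  1 + 3/7 = 10/7
  8 + 7/10 = 87/10
  9 + 10/87 = 793/87

793/87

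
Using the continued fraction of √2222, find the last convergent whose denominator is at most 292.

9899/210

√2222 = [47; 7, 4, 7, 94, …] (period length 4).
Convergents:
  p_0/q_0 = 47/1
  p_1/q_1 = 330/7
  p_2/q_2 = 1367/29
  p_3/q_3 = 9899/210
  p_4/q_4 = 931873/19769
q_3 = 210 ≤ 292 < 19769 = q_4, so the answer is 9899/210.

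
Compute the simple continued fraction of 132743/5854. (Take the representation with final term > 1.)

[22; 1, 2, 12, 10, 2, 7]

132743 = 22*5854 + 3955
5854 = 1*3955 + 1899
3955 = 2*1899 + 157
1899 = 12*157 + 15
157 = 10*15 + 7
15 = 2*7 + 1
7 = 7*1 + 0  (stop)
So 132743/5854 = [22; 1, 2, 12, 10, 2, 7].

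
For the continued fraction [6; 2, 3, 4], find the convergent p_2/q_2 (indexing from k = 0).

45/7

Using pₖ = aₖpₖ₋₁ + pₖ₋₂, qₖ = aₖqₖ₋₁ + qₖ₋₂ (with p₋₁=1, p₋₂=0, q₋₁=0, q₋₂=1):
  k=0: a=6, p=6, q=1
  k=1: a=2, p=13, q=2
  k=2: a=3, p=45, q=7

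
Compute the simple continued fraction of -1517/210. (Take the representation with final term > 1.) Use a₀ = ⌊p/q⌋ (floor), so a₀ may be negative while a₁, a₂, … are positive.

-1517 = -8·210 + 163
210 = 1·163 + 47
163 = 3·47 + 22
47 = 2·22 + 3
22 = 7·3 + 1
3 = 3·1 + 0  (stop)
So -1517/210 = [-8; 1, 3, 2, 7, 3].

[-8; 1, 3, 2, 7, 3]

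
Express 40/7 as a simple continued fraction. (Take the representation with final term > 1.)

40 = 5*7 + 5
7 = 1*5 + 2
5 = 2*2 + 1
2 = 2*1 + 0  (stop)
So 40/7 = [5; 1, 2, 2].

[5; 1, 2, 2]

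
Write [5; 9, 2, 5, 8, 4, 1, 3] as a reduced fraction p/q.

84679/16585

Using pₖ = aₖpₖ₋₁ + pₖ₋₂ and qₖ = aₖqₖ₋₁ + qₖ₋₂:
  k=0: a=5, p=5, q=1
  k=1: a=9, p=46, q=9
  k=2: a=2, p=97, q=19
  k=3: a=5, p=531, q=104
  k=4: a=8, p=4345, q=851
  k=5: a=4, p=17911, q=3508
  k=6: a=1, p=22256, q=4359
  k=7: a=3, p=84679, q=16585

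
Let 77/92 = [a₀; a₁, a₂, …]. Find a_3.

77 = 0·92 + 77   →  a_0 = 0
92 = 1·77 + 15   →  a_1 = 1
77 = 5·15 + 2   →  a_2 = 5
15 = 7·2 + 1   →  a_3 = 7

7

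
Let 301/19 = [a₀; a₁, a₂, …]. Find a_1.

301 = 15·19 + 16   →  a_0 = 15
19 = 1·16 + 3   →  a_1 = 1

1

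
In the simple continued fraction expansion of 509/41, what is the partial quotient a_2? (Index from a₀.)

509 = 12·41 + 17   →  a_0 = 12
41 = 2·17 + 7   →  a_1 = 2
17 = 2·7 + 3   →  a_2 = 2

2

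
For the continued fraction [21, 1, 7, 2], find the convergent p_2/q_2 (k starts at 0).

175/8

Using pₖ = aₖpₖ₋₁ + pₖ₋₂, qₖ = aₖqₖ₋₁ + qₖ₋₂ (with p₋₁=1, p₋₂=0, q₋₁=0, q₋₂=1):
  k=0: a=21, p=21, q=1
  k=1: a=1, p=22, q=1
  k=2: a=7, p=175, q=8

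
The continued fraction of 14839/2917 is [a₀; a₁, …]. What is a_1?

11

14839 = 5·2917 + 254   →  a_0 = 5
2917 = 11·254 + 123   →  a_1 = 11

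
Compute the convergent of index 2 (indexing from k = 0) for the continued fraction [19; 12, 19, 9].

Using pₖ = aₖpₖ₋₁ + pₖ₋₂, qₖ = aₖqₖ₋₁ + qₖ₋₂ (with p₋₁=1, p₋₂=0, q₋₁=0, q₋₂=1):
  k=0: a=19, p=19, q=1
  k=1: a=12, p=229, q=12
  k=2: a=19, p=4370, q=229

4370/229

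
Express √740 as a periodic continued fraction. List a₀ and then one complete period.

a₀ = ⌊√740⌋ = 27.
With m₀=0, d₀=1 and mₖ₊₁ = dₖaₖ − mₖ, dₖ₊₁ = (n − mₖ₊₁²)/dₖ, aₖ₊₁ = ⌊(a₀+mₖ₊₁)/dₖ₊₁⌋:
  k=1: m=27, d=11, a=4
  k=2: m=17, d=41, a=1
  k=3: m=24, d=4, a=12
  k=4: m=24, d=41, a=1
  k=5: m=17, d=11, a=4
  k=6: m=27, d=1, a=54
d=1 and a=2a₀=54 at k=6, so the next step gives (m, d) = (27, 11) again — its k=1 value — and the period has length 6.

[27; 4, 1, 12, 1, 4, 54]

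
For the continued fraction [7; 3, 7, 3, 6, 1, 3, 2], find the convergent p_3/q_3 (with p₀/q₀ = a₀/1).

505/69

Using pₖ = aₖpₖ₋₁ + pₖ₋₂, qₖ = aₖqₖ₋₁ + qₖ₋₂ (with p₋₁=1, p₋₂=0, q₋₁=0, q₋₂=1):
  k=0: a=7, p=7, q=1
  k=1: a=3, p=22, q=3
  k=2: a=7, p=161, q=22
  k=3: a=3, p=505, q=69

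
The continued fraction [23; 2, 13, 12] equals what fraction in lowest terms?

Fold from the inside: start with 12/1.
  13 + 1/12 = 157/12
  2 + 12/157 = 326/157
  23 + 157/326 = 7655/326

7655/326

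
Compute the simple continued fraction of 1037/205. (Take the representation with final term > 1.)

[5; 17, 12]

1037 = 5·205 + 12
205 = 17·12 + 1
12 = 12·1 + 0  (stop)
So 1037/205 = [5; 17, 12].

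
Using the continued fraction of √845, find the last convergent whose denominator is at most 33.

843/29

√845 = [29; 14, 1, 1, 14, 58, …] (period length 5).
Convergents:
  p_0/q_0 = 29/1
  p_1/q_1 = 407/14
  p_2/q_2 = 436/15
  p_3/q_3 = 843/29
  p_4/q_4 = 12238/421
q_3 = 29 ≤ 33 < 421 = q_4, so the answer is 843/29.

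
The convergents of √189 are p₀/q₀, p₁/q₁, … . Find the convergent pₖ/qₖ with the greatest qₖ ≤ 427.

√189 = [13; 1, 2, 1, 26, …] (period length 4).
Convergents:
  p_0/q_0 = 13/1
  p_1/q_1 = 14/1
  p_2/q_2 = 41/3
  p_3/q_3 = 55/4
  p_4/q_4 = 1471/107
  p_5/q_5 = 1526/111
  p_6/q_6 = 4523/329
  p_7/q_7 = 6049/440
q_6 = 329 ≤ 427 < 440 = q_7, so the answer is 4523/329.

4523/329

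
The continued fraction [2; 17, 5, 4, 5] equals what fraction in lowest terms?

3892/1891

Fold from the inside: start with 5/1.
  4 + 1/5 = 21/5
  5 + 5/21 = 110/21
  17 + 21/110 = 1891/110
  2 + 110/1891 = 3892/1891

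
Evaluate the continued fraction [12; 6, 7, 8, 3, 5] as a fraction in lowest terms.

Using pₖ = aₖpₖ₋₁ + pₖ₋₂ and qₖ = aₖqₖ₋₁ + qₖ₋₂:
  k=0: a=12, p=12, q=1
  k=1: a=6, p=73, q=6
  k=2: a=7, p=523, q=43
  k=3: a=8, p=4257, q=350
  k=4: a=3, p=13294, q=1093
  k=5: a=5, p=70727, q=5815

70727/5815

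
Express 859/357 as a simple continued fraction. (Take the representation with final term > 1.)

859 = 2×357 + 145
357 = 2×145 + 67
145 = 2×67 + 11
67 = 6×11 + 1
11 = 11×1 + 0  (stop)
So 859/357 = [2; 2, 2, 6, 11].

[2; 2, 2, 6, 11]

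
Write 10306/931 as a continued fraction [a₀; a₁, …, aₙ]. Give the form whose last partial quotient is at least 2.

[11; 14, 3, 10, 2]

10306 = 11*931 + 65
931 = 14*65 + 21
65 = 3*21 + 2
21 = 10*2 + 1
2 = 2*1 + 0  (stop)
So 10306/931 = [11; 14, 3, 10, 2].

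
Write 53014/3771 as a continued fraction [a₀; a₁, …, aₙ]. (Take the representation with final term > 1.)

[14; 17, 7, 10, 3]

53014 = 14×3771 + 220
3771 = 17×220 + 31
220 = 7×31 + 3
31 = 10×3 + 1
3 = 3×1 + 0  (stop)
So 53014/3771 = [14; 17, 7, 10, 3].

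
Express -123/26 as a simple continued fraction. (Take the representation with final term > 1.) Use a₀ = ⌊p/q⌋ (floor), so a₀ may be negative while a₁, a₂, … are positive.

-123 = -5·26 + 7
26 = 3·7 + 5
7 = 1·5 + 2
5 = 2·2 + 1
2 = 2·1 + 0  (stop)
So -123/26 = [-5; 3, 1, 2, 2].

[-5; 3, 1, 2, 2]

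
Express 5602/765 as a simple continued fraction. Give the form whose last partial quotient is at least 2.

5602 = 7×765 + 247
765 = 3×247 + 24
247 = 10×24 + 7
24 = 3×7 + 3
7 = 2×3 + 1
3 = 3×1 + 0  (stop)
So 5602/765 = [7; 3, 10, 3, 2, 3].

[7; 3, 10, 3, 2, 3]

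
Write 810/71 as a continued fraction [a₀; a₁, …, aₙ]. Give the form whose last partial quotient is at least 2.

[11; 2, 2, 4, 3]

810 = 11*71 + 29
71 = 2*29 + 13
29 = 2*13 + 3
13 = 4*3 + 1
3 = 3*1 + 0  (stop)
So 810/71 = [11; 2, 2, 4, 3].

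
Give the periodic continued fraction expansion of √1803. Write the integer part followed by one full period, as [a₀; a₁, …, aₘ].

a₀ = ⌊√1803⌋ = 42.

[42; 2, 6, 28, 6, 2, 84]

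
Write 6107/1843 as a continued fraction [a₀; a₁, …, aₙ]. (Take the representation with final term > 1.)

[3; 3, 5, 3, 3, 3, 3]

6107 = 3*1843 + 578
1843 = 3*578 + 109
578 = 5*109 + 33
109 = 3*33 + 10
33 = 3*10 + 3
10 = 3*3 + 1
3 = 3*1 + 0  (stop)
So 6107/1843 = [3; 3, 5, 3, 3, 3, 3].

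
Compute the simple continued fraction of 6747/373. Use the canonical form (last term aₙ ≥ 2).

6747 = 18·373 + 33
373 = 11·33 + 10
33 = 3·10 + 3
10 = 3·3 + 1
3 = 3·1 + 0  (stop)
So 6747/373 = [18; 11, 3, 3, 3].

[18; 11, 3, 3, 3]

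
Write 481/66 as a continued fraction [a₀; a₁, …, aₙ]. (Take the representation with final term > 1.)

481 = 7*66 + 19
66 = 3*19 + 9
19 = 2*9 + 1
9 = 9*1 + 0  (stop)
So 481/66 = [7; 3, 2, 9].

[7; 3, 2, 9]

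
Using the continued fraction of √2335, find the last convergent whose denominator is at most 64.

√2335 = [48; 3, 9, 3, 96, …] (period length 4).
Convergents:
  p_0/q_0 = 48/1
  p_1/q_1 = 145/3
  p_2/q_2 = 1353/28
  p_3/q_3 = 4204/87
q_2 = 28 ≤ 64 < 87 = q_3, so the answer is 1353/28.

1353/28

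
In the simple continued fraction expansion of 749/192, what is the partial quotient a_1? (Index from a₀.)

1

749 = 3·192 + 173   →  a_0 = 3
192 = 1·173 + 19   →  a_1 = 1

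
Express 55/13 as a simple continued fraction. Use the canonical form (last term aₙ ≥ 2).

[4; 4, 3]

55 = 4*13 + 3
13 = 4*3 + 1
3 = 3*1 + 0  (stop)
So 55/13 = [4; 4, 3].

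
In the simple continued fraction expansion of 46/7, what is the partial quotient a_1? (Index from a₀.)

1

46 = 6·7 + 4   →  a_0 = 6
7 = 1·4 + 3   →  a_1 = 1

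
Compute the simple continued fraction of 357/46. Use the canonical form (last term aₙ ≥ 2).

[7; 1, 3, 5, 2]

357 = 7×46 + 35
46 = 1×35 + 11
35 = 3×11 + 2
11 = 5×2 + 1
2 = 2×1 + 0  (stop)
So 357/46 = [7; 1, 3, 5, 2].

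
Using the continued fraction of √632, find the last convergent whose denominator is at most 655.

√632 = [25; 7, 6, 7, 50, …] (period length 4).
Convergents:
  p_0/q_0 = 25/1
  p_1/q_1 = 176/7
  p_2/q_2 = 1081/43
  p_3/q_3 = 7743/308
  p_4/q_4 = 388231/15443
q_3 = 308 ≤ 655 < 15443 = q_4, so the answer is 7743/308.

7743/308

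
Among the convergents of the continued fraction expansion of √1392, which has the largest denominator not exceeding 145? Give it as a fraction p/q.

√1392 = [37; 3, 4, 3, 74, …] (period length 4).
Convergents:
  p_0/q_0 = 37/1
  p_1/q_1 = 112/3
  p_2/q_2 = 485/13
  p_3/q_3 = 1567/42
  p_4/q_4 = 116443/3121
q_3 = 42 ≤ 145 < 3121 = q_4, so the answer is 1567/42.

1567/42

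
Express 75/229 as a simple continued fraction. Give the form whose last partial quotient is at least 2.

[0; 3, 18, 1, 3]

75 = 0*229 + 75
229 = 3*75 + 4
75 = 18*4 + 3
4 = 1*3 + 1
3 = 3*1 + 0  (stop)
So 75/229 = [0; 3, 18, 1, 3].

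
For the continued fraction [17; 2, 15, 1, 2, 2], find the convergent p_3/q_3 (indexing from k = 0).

Using pₖ = aₖpₖ₋₁ + pₖ₋₂, qₖ = aₖqₖ₋₁ + qₖ₋₂ (with p₋₁=1, p₋₂=0, q₋₁=0, q₋₂=1):
  k=0: a=17, p=17, q=1
  k=1: a=2, p=35, q=2
  k=2: a=15, p=542, q=31
  k=3: a=1, p=577, q=33

577/33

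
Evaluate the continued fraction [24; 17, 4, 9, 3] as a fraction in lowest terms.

47707/1983

Fold from the inside: start with 3/1.
  9 + 1/3 = 28/3
  4 + 3/28 = 115/28
  17 + 28/115 = 1983/115
  24 + 115/1983 = 47707/1983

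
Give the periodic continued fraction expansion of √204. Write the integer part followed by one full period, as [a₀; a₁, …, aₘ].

[14; 3, 1, 1, 6, 1, 1, 3, 28]

a₀ = ⌊√204⌋ = 14.
With m₀=0, d₀=1 and mₖ₊₁ = dₖaₖ − mₖ, dₖ₊₁ = (n − mₖ₊₁²)/dₖ, aₖ₊₁ = ⌊(a₀+mₖ₊₁)/dₖ₊₁⌋:
  k=1: m=14, d=8, a=3
  k=2: m=10, d=13, a=1
  k=3: m=3, d=15, a=1
  k=4: m=12, d=4, a=6
  k=5: m=12, d=15, a=1
  k=6: m=3, d=13, a=1
  k=7: m=10, d=8, a=3
  k=8: m=14, d=1, a=28
d=1 and a=2a₀=28 at k=8, so the next step gives (m, d) = (14, 8) again — its k=1 value — and the period has length 8.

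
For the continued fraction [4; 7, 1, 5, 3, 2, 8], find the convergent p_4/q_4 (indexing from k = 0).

Using pₖ = aₖpₖ₋₁ + pₖ₋₂, qₖ = aₖqₖ₋₁ + qₖ₋₂ (with p₋₁=1, p₋₂=0, q₋₁=0, q₋₂=1):
  k=0: a=4, p=4, q=1
  k=1: a=7, p=29, q=7
  k=2: a=1, p=33, q=8
  k=3: a=5, p=194, q=47
  k=4: a=3, p=615, q=149

615/149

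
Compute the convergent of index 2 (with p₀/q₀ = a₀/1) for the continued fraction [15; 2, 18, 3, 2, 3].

573/37

Using pₖ = aₖpₖ₋₁ + pₖ₋₂, qₖ = aₖqₖ₋₁ + qₖ₋₂ (with p₋₁=1, p₋₂=0, q₋₁=0, q₋₂=1):
  k=0: a=15, p=15, q=1
  k=1: a=2, p=31, q=2
  k=2: a=18, p=573, q=37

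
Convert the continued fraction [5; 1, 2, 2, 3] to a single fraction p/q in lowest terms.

Using pₖ = aₖpₖ₋₁ + pₖ₋₂ and qₖ = aₖqₖ₋₁ + qₖ₋₂:
  k=0: a=5, p=5, q=1
  k=1: a=1, p=6, q=1
  k=2: a=2, p=17, q=3
  k=3: a=2, p=40, q=7
  k=4: a=3, p=137, q=24

137/24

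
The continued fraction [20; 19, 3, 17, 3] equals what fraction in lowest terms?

Fold from the inside: start with 3/1.
  17 + 1/3 = 52/3
  3 + 3/52 = 159/52
  19 + 52/159 = 3073/159
  20 + 159/3073 = 61619/3073

61619/3073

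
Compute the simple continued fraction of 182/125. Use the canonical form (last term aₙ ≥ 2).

182 = 1·125 + 57
125 = 2·57 + 11
57 = 5·11 + 2
11 = 5·2 + 1
2 = 2·1 + 0  (stop)
So 182/125 = [1; 2, 5, 5, 2].

[1; 2, 5, 5, 2]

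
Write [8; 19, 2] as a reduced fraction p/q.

314/39

Using pₖ = aₖpₖ₋₁ + pₖ₋₂ and qₖ = aₖqₖ₋₁ + qₖ₋₂:
  k=0: a=8, p=8, q=1
  k=1: a=19, p=153, q=19
  k=2: a=2, p=314, q=39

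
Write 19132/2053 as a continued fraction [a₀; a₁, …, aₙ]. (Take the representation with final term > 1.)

[9; 3, 7, 2, 3, 1, 9]

19132 = 9·2053 + 655
2053 = 3·655 + 88
655 = 7·88 + 39
88 = 2·39 + 10
39 = 3·10 + 9
10 = 1·9 + 1
9 = 9·1 + 0  (stop)
So 19132/2053 = [9; 3, 7, 2, 3, 1, 9].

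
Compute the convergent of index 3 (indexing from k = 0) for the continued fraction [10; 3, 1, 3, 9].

154/15

Using pₖ = aₖpₖ₋₁ + pₖ₋₂, qₖ = aₖqₖ₋₁ + qₖ₋₂ (with p₋₁=1, p₋₂=0, q₋₁=0, q₋₂=1):
  k=0: a=10, p=10, q=1
  k=1: a=3, p=31, q=3
  k=2: a=1, p=41, q=4
  k=3: a=3, p=154, q=15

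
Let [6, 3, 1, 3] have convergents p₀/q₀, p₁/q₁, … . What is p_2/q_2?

Using pₖ = aₖpₖ₋₁ + pₖ₋₂, qₖ = aₖqₖ₋₁ + qₖ₋₂ (with p₋₁=1, p₋₂=0, q₋₁=0, q₋₂=1):
  k=0: a=6, p=6, q=1
  k=1: a=3, p=19, q=3
  k=2: a=1, p=25, q=4

25/4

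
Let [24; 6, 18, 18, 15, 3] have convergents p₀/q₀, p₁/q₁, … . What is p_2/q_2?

Using pₖ = aₖpₖ₋₁ + pₖ₋₂, qₖ = aₖqₖ₋₁ + qₖ₋₂ (with p₋₁=1, p₋₂=0, q₋₁=0, q₋₂=1):
  k=0: a=24, p=24, q=1
  k=1: a=6, p=145, q=6
  k=2: a=18, p=2634, q=109

2634/109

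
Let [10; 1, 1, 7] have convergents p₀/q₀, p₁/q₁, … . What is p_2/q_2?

Using pₖ = aₖpₖ₋₁ + pₖ₋₂, qₖ = aₖqₖ₋₁ + qₖ₋₂ (with p₋₁=1, p₋₂=0, q₋₁=0, q₋₂=1):
  k=0: a=10, p=10, q=1
  k=1: a=1, p=11, q=1
  k=2: a=1, p=21, q=2

21/2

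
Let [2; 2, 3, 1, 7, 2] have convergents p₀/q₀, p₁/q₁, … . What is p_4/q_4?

Using pₖ = aₖpₖ₋₁ + pₖ₋₂, qₖ = aₖqₖ₋₁ + qₖ₋₂ (with p₋₁=1, p₋₂=0, q₋₁=0, q₋₂=1):
  k=0: a=2, p=2, q=1
  k=1: a=2, p=5, q=2
  k=2: a=3, p=17, q=7
  k=3: a=1, p=22, q=9
  k=4: a=7, p=171, q=70

171/70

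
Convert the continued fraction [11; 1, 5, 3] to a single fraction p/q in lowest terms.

225/19

Using pₖ = aₖpₖ₋₁ + pₖ₋₂ and qₖ = aₖqₖ₋₁ + qₖ₋₂:
  k=0: a=11, p=11, q=1
  k=1: a=1, p=12, q=1
  k=2: a=5, p=71, q=6
  k=3: a=3, p=225, q=19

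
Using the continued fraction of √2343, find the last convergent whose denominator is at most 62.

√2343 = [48; 2, 2, 8, 2, 2, 96, …] (period length 6).
Convergents:
  p_0/q_0 = 48/1
  p_1/q_1 = 97/2
  p_2/q_2 = 242/5
  p_3/q_3 = 2033/42
  p_4/q_4 = 4308/89
q_3 = 42 ≤ 62 < 89 = q_4, so the answer is 2033/42.

2033/42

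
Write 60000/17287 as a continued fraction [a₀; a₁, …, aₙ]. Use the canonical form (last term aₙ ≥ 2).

[3; 2, 8, 15, 16, 1, 3]

60000 = 3×17287 + 8139
17287 = 2×8139 + 1009
8139 = 8×1009 + 67
1009 = 15×67 + 4
67 = 16×4 + 3
4 = 1×3 + 1
3 = 3×1 + 0  (stop)
So 60000/17287 = [3; 2, 8, 15, 16, 1, 3].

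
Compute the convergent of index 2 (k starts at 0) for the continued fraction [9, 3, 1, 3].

Using pₖ = aₖpₖ₋₁ + pₖ₋₂, qₖ = aₖqₖ₋₁ + qₖ₋₂ (with p₋₁=1, p₋₂=0, q₋₁=0, q₋₂=1):
  k=0: a=9, p=9, q=1
  k=1: a=3, p=28, q=3
  k=2: a=1, p=37, q=4

37/4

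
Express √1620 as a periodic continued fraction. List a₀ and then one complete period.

[40; 4, 80]

a₀ = ⌊√1620⌋ = 40.
With m₀=0, d₀=1 and mₖ₊₁ = dₖaₖ − mₖ, dₖ₊₁ = (n − mₖ₊₁²)/dₖ, aₖ₊₁ = ⌊(a₀+mₖ₊₁)/dₖ₊₁⌋:
  k=1: m=40, d=20, a=4
  k=2: m=40, d=1, a=80
d=1 and a=2a₀=80 at k=2, so the next step gives (m, d) = (40, 20) again — its k=1 value — and the period has length 2.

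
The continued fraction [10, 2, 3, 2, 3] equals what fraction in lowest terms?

574/55

Fold from the inside: start with 3/1.
  2 + 1/3 = 7/3
  3 + 3/7 = 24/7
  2 + 7/24 = 55/24
  10 + 24/55 = 574/55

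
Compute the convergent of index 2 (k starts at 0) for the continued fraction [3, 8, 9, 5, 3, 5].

Using pₖ = aₖpₖ₋₁ + pₖ₋₂, qₖ = aₖqₖ₋₁ + qₖ₋₂ (with p₋₁=1, p₋₂=0, q₋₁=0, q₋₂=1):
  k=0: a=3, p=3, q=1
  k=1: a=8, p=25, q=8
  k=2: a=9, p=228, q=73

228/73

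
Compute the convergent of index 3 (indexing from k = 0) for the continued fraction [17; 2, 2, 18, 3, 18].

1601/92

Using pₖ = aₖpₖ₋₁ + pₖ₋₂, qₖ = aₖqₖ₋₁ + qₖ₋₂ (with p₋₁=1, p₋₂=0, q₋₁=0, q₋₂=1):
  k=0: a=17, p=17, q=1
  k=1: a=2, p=35, q=2
  k=2: a=2, p=87, q=5
  k=3: a=18, p=1601, q=92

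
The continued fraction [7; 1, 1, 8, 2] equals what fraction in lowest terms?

Fold from the inside: start with 2/1.
  8 + 1/2 = 17/2
  1 + 2/17 = 19/17
  1 + 17/19 = 36/19
  7 + 19/36 = 271/36

271/36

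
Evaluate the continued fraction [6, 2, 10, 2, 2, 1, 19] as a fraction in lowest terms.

19535/3016

Fold from the inside: start with 19/1.
  1 + 1/19 = 20/19
  2 + 19/20 = 59/20
  2 + 20/59 = 138/59
  10 + 59/138 = 1439/138
  2 + 138/1439 = 3016/1439
  6 + 1439/3016 = 19535/3016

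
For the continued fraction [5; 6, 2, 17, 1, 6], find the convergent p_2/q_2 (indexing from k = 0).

67/13

Using pₖ = aₖpₖ₋₁ + pₖ₋₂, qₖ = aₖqₖ₋₁ + qₖ₋₂ (with p₋₁=1, p₋₂=0, q₋₁=0, q₋₂=1):
  k=0: a=5, p=5, q=1
  k=1: a=6, p=31, q=6
  k=2: a=2, p=67, q=13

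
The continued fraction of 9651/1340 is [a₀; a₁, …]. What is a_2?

9651 = 7·1340 + 271   →  a_0 = 7
1340 = 4·271 + 256   →  a_1 = 4
271 = 1·256 + 15   →  a_2 = 1

1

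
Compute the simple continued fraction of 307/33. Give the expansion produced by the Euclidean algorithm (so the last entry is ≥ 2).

307 = 9*33 + 10
33 = 3*10 + 3
10 = 3*3 + 1
3 = 3*1 + 0  (stop)
So 307/33 = [9; 3, 3, 3].

[9; 3, 3, 3]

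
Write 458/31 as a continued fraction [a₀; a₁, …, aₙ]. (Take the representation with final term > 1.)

458 = 14×31 + 24
31 = 1×24 + 7
24 = 3×7 + 3
7 = 2×3 + 1
3 = 3×1 + 0  (stop)
So 458/31 = [14; 1, 3, 2, 3].

[14; 1, 3, 2, 3]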